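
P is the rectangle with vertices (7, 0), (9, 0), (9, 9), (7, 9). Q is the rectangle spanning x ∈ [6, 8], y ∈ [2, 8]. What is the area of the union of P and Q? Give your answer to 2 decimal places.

By inclusion–exclusion:
Individual areas: |P| = 18, |Q| = 12.
|P∩Q|: x∈[7,8], y∈[2,8] → 1·6 = 6.
|P ∪ Q| = 30 − 6 = 24.00.

24.00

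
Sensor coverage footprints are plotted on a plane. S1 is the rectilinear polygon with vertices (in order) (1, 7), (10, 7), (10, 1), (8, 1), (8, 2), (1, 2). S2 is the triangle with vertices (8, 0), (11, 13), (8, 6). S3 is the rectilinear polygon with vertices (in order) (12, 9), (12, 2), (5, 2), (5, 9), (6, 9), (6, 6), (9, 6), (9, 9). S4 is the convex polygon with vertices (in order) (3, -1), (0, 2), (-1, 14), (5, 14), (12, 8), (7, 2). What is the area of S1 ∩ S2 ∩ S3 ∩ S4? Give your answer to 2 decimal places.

The intersection is the polygon with vertices (8,6), (9,6), (9,7), (9.615,7), (9.021,4.426), (8,3.2).
By the shoelace formula its area is 3.02.

3.02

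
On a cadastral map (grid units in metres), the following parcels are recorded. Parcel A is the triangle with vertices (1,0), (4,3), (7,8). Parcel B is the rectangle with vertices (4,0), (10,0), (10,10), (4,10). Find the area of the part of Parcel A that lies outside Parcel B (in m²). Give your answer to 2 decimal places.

1.50

|Parcel A| = 3, |Parcel A∩Parcel B| = 1.5.
|Parcel A ∖ Parcel B| = |Parcel A| − |Parcel A∩Parcel B| = 3 − 1.5 = 1.50.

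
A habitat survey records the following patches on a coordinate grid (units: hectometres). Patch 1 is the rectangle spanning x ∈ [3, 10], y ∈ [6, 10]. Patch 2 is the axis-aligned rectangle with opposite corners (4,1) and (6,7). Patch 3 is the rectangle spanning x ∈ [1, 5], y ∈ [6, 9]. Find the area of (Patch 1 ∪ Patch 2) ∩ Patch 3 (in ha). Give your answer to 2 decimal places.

The region (Patch 1 ∪ Patch 2) ∩ Patch 3 is the polygon with vertices (3,9), (5,9), (5,6), (4,6), (3,6).
By the shoelace formula its area is 6.00.

6.00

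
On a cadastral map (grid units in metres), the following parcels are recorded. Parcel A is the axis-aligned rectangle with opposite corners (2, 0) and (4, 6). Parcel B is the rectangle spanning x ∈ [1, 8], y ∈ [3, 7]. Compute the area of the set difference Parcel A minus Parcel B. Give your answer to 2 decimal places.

6.00

|Parcel A∩Parcel B|: x∈[2,4], y∈[3,6] → 2·3 = 6.
|Parcel A| = 12.
|Parcel A ∖ Parcel B| = |Parcel A| − |Parcel A∩Parcel B| = 12 − 6 = 6.00.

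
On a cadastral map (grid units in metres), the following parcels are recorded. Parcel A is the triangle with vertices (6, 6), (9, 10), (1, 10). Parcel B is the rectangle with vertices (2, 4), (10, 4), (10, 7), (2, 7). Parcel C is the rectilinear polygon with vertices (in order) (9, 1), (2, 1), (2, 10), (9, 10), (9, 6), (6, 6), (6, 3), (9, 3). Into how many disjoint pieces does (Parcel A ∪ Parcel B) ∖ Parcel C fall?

(Parcel A ∪ Parcel B) ∖ Parcel C splits into 2 disjoint pieces (area 0.4, area 9).

2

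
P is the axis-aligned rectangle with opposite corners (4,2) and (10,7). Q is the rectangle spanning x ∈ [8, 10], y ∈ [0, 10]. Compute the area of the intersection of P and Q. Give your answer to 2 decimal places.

|P∩Q|: x∈[8,10], y∈[2,7] → 2·5 = 10.

10.00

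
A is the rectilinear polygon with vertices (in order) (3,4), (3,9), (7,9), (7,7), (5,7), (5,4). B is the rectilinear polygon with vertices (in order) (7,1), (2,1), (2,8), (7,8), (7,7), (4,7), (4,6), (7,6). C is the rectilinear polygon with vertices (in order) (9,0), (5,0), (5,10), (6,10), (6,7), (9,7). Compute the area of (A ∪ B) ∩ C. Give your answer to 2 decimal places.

|A ∪ B| = 37.
|(A ∪ B) ∩ C| = 12.00.

12.00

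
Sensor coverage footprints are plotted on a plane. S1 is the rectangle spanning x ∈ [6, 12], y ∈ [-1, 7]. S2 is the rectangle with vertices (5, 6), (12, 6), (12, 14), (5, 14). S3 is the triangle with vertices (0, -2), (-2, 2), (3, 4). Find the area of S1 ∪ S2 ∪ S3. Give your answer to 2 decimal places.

110.00

By inclusion–exclusion:
Individual areas: |S1| = 48, |S2| = 56, |S3| = 12.
|S1∩S2|: x∈[6,12], y∈[6,7] → 6·1 = 6.
|S1∩S3| = 0.
|S2∩S3| = 0.
|S1∩S2∩S3| = 0.
|S1 ∪ S2 ∪ S3| = 116 − 6 + 0 = 110.00.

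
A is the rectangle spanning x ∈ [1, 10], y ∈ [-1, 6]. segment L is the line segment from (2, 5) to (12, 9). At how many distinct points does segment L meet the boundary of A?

1

The segment meets the boundary at (4.5,6).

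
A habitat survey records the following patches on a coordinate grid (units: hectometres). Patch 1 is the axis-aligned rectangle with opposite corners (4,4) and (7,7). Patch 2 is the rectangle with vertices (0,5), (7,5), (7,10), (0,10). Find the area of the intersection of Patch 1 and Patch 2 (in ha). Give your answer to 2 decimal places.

6.00

|Patch 1∩Patch 2|: x∈[4,7], y∈[5,7] → 3·2 = 6.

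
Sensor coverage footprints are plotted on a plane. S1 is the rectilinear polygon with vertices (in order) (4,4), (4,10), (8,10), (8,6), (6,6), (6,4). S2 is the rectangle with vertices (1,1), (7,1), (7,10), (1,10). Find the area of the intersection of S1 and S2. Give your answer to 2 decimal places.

16.00

The intersection is the polygon with vertices (4,10), (7,10), (7,6), (6,6), (6,4), (4,4).
By the shoelace formula its area is 16.00.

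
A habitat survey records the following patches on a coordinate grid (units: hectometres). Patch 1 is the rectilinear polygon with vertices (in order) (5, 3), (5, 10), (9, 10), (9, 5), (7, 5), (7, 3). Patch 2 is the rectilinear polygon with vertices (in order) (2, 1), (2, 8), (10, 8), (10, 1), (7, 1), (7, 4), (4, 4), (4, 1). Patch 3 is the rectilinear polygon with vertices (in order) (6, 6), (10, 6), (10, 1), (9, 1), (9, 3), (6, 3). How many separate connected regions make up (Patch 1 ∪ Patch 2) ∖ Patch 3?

2

(Patch 1 ∪ Patch 2) ∖ Patch 3 splits into 2 disjoint pieces (area 39, area 4).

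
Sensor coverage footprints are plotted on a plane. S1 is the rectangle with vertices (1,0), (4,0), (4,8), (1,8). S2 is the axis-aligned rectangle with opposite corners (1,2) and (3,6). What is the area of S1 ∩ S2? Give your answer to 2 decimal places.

|S1∩S2|: x∈[1,3], y∈[2,6] → 2·4 = 8.

8.00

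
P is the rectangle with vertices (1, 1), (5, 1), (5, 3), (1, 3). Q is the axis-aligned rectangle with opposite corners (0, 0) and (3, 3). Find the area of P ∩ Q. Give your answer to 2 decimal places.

4.00

|P∩Q|: x∈[1,3], y∈[1,3] → 2·2 = 4.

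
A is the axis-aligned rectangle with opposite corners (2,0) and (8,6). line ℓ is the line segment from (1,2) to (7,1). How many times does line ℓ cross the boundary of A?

The segment meets the boundary at (2,1.833).

1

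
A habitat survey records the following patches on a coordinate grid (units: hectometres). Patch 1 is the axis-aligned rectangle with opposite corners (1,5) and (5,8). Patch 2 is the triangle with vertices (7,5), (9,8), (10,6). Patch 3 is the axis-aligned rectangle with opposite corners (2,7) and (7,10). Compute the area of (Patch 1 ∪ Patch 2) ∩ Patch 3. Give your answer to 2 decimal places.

3.00

The region (Patch 1 ∪ Patch 2) ∩ Patch 3 is the polygon with vertices (5,8), (5,7), (2,7), (2,8).
By the shoelace formula its area is 3.00.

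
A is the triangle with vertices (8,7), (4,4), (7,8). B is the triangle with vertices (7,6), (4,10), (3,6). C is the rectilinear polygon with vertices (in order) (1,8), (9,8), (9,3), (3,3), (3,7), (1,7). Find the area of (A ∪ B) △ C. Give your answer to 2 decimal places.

25.22

|A ∪ B| = 10.7767.
|(A ∪ B) ∩ C| = 8.7767.
|(A ∪ B) △ C| = 10.7767 + 32 − 17.5533 = 25.22.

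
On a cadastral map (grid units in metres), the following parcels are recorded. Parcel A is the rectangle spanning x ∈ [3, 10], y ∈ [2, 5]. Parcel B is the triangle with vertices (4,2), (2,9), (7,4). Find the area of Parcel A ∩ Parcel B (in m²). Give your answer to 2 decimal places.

The intersection is the polygon with vertices (6,5), (7,4), (4,2), (3.143,5).
By the shoelace formula its area is 6.79.

6.79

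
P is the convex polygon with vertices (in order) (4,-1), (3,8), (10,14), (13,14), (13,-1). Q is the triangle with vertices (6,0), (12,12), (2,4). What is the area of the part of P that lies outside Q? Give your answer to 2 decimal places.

90.44

|P| = 124.5, |P∩Q| = 34.0599.
|P ∖ Q| = |P| − |P∩Q| = 124.5 − 34.0599 = 90.44.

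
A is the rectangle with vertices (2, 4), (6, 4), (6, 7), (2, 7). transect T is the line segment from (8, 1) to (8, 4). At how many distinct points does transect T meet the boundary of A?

The segment lies entirely outside A and never meets its boundary.

0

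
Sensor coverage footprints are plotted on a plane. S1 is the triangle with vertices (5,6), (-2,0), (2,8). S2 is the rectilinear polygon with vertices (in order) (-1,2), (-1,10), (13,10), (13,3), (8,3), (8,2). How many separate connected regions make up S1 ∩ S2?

1

S1 ∩ S2 is a single connected region.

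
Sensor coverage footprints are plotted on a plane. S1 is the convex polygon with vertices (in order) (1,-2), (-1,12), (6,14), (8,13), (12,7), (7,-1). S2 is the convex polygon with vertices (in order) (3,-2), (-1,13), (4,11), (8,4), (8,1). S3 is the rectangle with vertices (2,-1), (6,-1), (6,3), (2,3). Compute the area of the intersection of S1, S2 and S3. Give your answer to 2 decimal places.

14.46

The intersection is the polygon with vertices (4.667,-1), (2.733,-1), (2,1.75), (2,3), (6,3), (6,-0.2).
By the shoelace formula its area is 14.46.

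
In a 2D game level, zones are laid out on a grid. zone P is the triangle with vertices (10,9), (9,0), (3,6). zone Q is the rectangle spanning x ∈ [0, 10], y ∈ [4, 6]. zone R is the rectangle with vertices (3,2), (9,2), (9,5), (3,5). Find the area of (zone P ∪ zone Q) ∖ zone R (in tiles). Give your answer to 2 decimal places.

|zone P ∪ zone Q| = 38.8889.
|(zone P ∪ zone Q) ∩ zone R| = 12.
|(zone P ∪ zone Q) ∖ zone R| = 38.8889 − 12 = 26.89.

26.89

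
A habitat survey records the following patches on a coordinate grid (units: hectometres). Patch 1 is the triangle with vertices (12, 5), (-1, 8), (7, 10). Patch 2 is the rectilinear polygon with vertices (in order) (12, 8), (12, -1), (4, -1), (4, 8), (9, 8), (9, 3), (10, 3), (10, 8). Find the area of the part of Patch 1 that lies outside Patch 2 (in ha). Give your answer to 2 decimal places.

|Patch 1| = 25, |Patch 1∩Patch 2| = 10.1923.
|Patch 1 ∖ Patch 2| = |Patch 1| − |Patch 1∩Patch 2| = 25 − 10.1923 = 14.81.

14.81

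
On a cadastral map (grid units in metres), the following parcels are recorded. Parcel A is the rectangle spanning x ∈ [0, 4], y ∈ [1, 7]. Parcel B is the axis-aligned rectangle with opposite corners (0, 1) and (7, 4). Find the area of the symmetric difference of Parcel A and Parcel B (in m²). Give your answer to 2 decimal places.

|Parcel A∩Parcel B|: x∈[0,4], y∈[1,4] → 4·3 = 12.
|Parcel A △ Parcel B| = |Parcel A| + |Parcel B| − 2·|Parcel A∩Parcel B| = 24 + 21 − 24 = 21.00.

21.00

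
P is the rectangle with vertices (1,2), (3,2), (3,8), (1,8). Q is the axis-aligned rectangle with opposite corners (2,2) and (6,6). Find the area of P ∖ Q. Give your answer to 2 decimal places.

8.00

|P∩Q|: x∈[2,3], y∈[2,6] → 1·4 = 4.
|P| = 12.
|P ∖ Q| = |P| − |P∩Q| = 12 − 4 = 8.00.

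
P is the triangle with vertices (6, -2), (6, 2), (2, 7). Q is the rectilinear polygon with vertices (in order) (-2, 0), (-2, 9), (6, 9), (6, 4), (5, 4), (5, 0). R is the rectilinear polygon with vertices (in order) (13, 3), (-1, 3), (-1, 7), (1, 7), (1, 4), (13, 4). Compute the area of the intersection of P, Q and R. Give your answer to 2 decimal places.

1.22

The intersection is the polygon with vertices (5,3.25), (5,3), (3.778,3), (3.333,4), (4.4,4).
By the shoelace formula its area is 1.22.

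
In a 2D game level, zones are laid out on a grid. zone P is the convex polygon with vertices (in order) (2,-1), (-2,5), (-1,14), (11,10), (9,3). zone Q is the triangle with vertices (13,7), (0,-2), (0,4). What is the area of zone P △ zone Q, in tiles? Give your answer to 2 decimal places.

|zone P| = 125.5, |zone Q| = 39, |zone P∩zone Q| = 32.8368.
|zone P △ zone Q| = |zone P| + |zone Q| − 2·|zone P∩zone Q| = 125.5 + 39 − 65.6736 = 98.83.

98.83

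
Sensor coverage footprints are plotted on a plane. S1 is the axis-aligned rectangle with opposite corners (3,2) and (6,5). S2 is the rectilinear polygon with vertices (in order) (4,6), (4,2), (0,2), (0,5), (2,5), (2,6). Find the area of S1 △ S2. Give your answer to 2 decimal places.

17.00

|S1| = 9, |S2| = 14, |S1∩S2| = 3.
|S1 △ S2| = |S1| + |S2| − 2·|S1∩S2| = 9 + 14 − 6 = 17.00.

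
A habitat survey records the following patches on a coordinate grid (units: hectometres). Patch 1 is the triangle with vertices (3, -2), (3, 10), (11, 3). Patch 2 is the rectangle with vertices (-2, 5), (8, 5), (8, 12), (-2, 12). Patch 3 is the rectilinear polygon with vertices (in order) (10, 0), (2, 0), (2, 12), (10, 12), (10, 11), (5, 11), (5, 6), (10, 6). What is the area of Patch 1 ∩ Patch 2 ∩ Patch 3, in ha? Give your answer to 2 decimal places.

11.17

The intersection is the polygon with vertices (5,8.25), (5,6), (7.571,6), (8,5.625), (8,5), (3,5), (3,10).
By the shoelace formula its area is 11.17.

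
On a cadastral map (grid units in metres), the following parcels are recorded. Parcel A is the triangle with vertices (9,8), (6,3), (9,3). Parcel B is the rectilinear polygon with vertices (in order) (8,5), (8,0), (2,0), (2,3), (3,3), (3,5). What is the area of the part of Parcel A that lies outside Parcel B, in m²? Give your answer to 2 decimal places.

|Parcel A| = 7.5, |Parcel A∩Parcel B| = 2.8.
|Parcel A ∖ Parcel B| = |Parcel A| − |Parcel A∩Parcel B| = 7.5 − 2.8 = 4.70.

4.70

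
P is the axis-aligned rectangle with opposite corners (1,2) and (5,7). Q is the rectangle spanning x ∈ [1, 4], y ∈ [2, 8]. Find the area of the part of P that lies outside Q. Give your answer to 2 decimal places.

5.00

|P∩Q|: x∈[1,4], y∈[2,7] → 3·5 = 15.
|P| = 20.
|P ∖ Q| = |P| − |P∩Q| = 20 − 15 = 5.00.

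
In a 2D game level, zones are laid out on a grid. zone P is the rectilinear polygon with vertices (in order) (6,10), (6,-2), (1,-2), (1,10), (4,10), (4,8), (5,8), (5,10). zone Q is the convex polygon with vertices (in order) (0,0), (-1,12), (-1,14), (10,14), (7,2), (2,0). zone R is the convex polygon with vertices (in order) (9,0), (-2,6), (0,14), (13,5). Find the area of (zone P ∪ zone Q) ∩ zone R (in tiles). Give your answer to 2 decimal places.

70.13

The region (zone P ∪ zone Q) ∩ zone R is the polygon with vertices (-0.875,10.5), (0,14), (8.525,8.098), (7,2), (6.038,1.615), (-0.429,5.143).
By the shoelace formula its area is 70.13.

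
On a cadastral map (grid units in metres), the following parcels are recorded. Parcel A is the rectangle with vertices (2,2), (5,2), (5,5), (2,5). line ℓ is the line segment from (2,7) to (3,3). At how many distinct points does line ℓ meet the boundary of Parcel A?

1

The segment meets the boundary at (2.5,5).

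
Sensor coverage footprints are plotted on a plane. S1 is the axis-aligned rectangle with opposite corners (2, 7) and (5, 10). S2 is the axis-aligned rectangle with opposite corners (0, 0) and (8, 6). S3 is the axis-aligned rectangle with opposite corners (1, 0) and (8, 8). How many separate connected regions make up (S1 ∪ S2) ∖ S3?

2

(S1 ∪ S2) ∖ S3 splits into 2 disjoint pieces (area 6, area 6).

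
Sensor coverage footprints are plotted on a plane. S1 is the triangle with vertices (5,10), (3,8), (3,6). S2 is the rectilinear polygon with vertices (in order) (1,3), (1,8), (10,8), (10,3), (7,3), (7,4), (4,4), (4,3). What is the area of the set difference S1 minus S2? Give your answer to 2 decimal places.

1.00

|S1| = 2, |S1∩S2| = 1.
|S1 ∖ S2| = |S1| − |S1∩S2| = 2 − 1 = 1.00.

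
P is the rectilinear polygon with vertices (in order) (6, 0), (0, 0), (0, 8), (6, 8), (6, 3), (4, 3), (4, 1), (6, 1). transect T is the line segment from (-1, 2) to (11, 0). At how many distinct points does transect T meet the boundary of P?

4

The segment meets the boundary at (6,0.833), (4,1.167), (0,1.833), (5,1).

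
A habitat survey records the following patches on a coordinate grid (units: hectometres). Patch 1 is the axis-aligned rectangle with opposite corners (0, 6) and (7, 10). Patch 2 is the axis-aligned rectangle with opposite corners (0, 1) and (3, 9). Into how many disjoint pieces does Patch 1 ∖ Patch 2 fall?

Patch 1 ∖ Patch 2 is a single connected region.

1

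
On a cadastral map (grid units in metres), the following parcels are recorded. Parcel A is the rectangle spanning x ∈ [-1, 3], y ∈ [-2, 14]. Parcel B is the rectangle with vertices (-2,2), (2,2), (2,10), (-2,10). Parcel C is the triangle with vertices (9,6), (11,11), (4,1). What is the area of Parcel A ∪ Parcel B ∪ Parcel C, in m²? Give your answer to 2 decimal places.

79.50

By inclusion–exclusion:
Individual areas: |Parcel A| = 64, |Parcel B| = 32, |Parcel C| = 7.5.
|Parcel A∩Parcel B|: x∈[-1,2], y∈[2,10] → 3·8 = 24.
|Parcel A∩Parcel C| = 0.
|Parcel B∩Parcel C| = 0.
|Parcel A∩Parcel B∩Parcel C| = 0.
|Parcel A ∪ Parcel B ∪ Parcel C| = 103.5 − 24 + 0 = 79.50.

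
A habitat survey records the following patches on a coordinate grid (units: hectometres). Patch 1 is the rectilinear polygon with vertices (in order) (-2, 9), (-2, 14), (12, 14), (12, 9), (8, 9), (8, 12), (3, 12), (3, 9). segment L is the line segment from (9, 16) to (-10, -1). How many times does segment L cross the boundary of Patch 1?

The segment meets the boundary at (1.176,9), (3,10.632), (6.765,14), (4.529,12).

4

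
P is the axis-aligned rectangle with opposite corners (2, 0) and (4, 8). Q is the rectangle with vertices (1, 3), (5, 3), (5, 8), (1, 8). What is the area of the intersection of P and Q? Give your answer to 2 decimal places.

10.00

|P∩Q|: x∈[2,4], y∈[3,8] → 2·5 = 10.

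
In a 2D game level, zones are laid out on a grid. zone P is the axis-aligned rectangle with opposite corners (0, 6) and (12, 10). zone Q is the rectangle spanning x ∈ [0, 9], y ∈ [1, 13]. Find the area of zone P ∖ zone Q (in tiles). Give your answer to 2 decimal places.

|zone P∩zone Q|: x∈[0,9], y∈[6,10] → 9·4 = 36.
|zone P| = 48.
|zone P ∖ zone Q| = |zone P| − |zone P∩zone Q| = 48 − 36 = 12.00.

12.00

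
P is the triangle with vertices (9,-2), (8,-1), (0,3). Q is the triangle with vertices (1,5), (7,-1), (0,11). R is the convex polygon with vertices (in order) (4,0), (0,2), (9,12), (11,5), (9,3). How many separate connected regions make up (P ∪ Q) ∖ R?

(P ∪ Q) ∖ R splits into 3 disjoint pieces (area 1.9804, area 0.0103, area 8.0448).

3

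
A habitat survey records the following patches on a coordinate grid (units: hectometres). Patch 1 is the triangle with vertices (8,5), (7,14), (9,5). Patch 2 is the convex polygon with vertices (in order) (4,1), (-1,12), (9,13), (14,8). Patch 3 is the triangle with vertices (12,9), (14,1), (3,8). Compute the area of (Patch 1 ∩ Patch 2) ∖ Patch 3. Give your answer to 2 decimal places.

1.58

|Patch 1 ∩ Patch 2| = 4.4226.
|(Patch 1 ∩ Patch 2) ∩ Patch 3| = 2.847.
|(Patch 1 ∩ Patch 2) ∖ Patch 3| = 4.4226 − 2.847 = 1.58.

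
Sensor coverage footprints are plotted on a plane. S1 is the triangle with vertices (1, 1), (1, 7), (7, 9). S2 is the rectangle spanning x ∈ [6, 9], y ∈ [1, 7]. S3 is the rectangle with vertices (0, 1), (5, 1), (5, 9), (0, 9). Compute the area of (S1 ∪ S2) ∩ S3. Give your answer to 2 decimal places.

The region (S1 ∪ S2) ∩ S3 is the polygon with vertices (5,8.333), (5,6.333), (1,1), (1,7).
By the shoelace formula its area is 16.00.

16.00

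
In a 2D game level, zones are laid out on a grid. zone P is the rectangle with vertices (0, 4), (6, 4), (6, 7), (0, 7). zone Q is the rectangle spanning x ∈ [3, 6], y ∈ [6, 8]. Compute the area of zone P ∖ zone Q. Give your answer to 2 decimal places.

|zone P∩zone Q|: x∈[3,6], y∈[6,7] → 3·1 = 3.
|zone P| = 18.
|zone P ∖ zone Q| = |zone P| − |zone P∩zone Q| = 18 − 3 = 15.00.

15.00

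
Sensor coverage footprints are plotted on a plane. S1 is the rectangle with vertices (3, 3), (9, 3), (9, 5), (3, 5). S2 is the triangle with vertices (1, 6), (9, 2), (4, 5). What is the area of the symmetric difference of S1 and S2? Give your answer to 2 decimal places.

11.33

|S1| = 12, |S2| = 2, |S1∩S2| = 1.3333.
|S1 △ S2| = |S1| + |S2| − 2·|S1∩S2| = 12 + 2 − 2.6667 = 11.33.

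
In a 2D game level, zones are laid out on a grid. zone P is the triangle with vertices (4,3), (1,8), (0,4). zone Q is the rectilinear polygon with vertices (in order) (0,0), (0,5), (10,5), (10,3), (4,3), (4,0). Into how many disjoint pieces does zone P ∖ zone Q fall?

zone P ∖ zone Q is a single connected region.

1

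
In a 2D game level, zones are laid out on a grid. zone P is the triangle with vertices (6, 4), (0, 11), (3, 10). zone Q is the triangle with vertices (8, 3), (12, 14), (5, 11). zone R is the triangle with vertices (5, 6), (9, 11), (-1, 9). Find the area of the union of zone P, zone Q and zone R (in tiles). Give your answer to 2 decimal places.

50.94

By inclusion–exclusion:
Individual areas: |zone P| = 7.5, |zone Q| = 32.5, |zone R| = 21.
|zone P∩zone Q| = 0.
|zone P∩zone R| = 4.7388.
|zone Q∩zone R| = 5.3201.
|zone P∩zone Q∩zone R| = 0.
|zone P ∪ zone Q ∪ zone R| = 61 − 10.0589 + 0 = 50.94.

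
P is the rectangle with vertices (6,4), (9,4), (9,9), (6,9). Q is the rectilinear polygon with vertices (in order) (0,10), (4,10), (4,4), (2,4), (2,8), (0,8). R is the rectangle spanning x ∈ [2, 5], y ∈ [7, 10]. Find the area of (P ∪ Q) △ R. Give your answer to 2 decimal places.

28.00

|P ∪ Q| = 31.
|(P ∪ Q) ∩ R| = 6.
|(P ∪ Q) △ R| = 31 + 9 − 12 = 28.00.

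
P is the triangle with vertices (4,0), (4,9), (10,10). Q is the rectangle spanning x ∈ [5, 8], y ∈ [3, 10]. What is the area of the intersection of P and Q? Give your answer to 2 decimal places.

The intersection is the polygon with vertices (8,9.667), (8,6.667), (5.8,3), (5,3), (5,9.167).
By the shoelace formula its area is 15.22.

15.22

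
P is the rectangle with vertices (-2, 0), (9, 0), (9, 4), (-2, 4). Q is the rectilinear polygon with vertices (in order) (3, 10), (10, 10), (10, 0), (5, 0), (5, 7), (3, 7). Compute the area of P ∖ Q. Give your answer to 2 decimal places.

28.00

|P| = 44, |P∩Q| = 16.
|P ∖ Q| = |P| − |P∩Q| = 44 − 16 = 28.00.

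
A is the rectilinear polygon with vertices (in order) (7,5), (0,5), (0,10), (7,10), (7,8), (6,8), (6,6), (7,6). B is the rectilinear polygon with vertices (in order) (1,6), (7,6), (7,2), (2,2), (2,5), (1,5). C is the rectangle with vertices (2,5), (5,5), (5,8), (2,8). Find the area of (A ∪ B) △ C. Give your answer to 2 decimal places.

|A ∪ B| = 48.
|(A ∪ B) ∩ C| = 9.
|(A ∪ B) △ C| = 48 + 9 − 18 = 39.00.

39.00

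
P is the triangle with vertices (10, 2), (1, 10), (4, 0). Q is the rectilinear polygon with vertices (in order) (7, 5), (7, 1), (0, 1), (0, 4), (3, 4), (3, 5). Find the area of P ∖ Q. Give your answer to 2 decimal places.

|P| = 33, |P∩Q| = 15.1875.
|P ∖ Q| = |P| − |P∩Q| = 33 − 15.1875 = 17.81.

17.81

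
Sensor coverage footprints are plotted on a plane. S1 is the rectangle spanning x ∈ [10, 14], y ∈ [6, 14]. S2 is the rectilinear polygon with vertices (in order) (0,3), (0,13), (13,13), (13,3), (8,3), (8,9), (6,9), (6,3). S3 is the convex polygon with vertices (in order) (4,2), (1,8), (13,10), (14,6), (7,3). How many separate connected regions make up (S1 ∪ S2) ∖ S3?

2

(S1 ∪ S2) ∖ S3 splits into 2 disjoint pieces (area 73.1667, area 7.5).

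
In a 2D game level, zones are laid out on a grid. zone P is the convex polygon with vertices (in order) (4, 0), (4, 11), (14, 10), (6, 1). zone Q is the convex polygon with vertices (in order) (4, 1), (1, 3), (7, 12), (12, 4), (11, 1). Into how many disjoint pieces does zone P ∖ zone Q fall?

3

zone P ∖ zone Q splits into 3 disjoint pieces (area 1, area 3.8281, area 12.6831).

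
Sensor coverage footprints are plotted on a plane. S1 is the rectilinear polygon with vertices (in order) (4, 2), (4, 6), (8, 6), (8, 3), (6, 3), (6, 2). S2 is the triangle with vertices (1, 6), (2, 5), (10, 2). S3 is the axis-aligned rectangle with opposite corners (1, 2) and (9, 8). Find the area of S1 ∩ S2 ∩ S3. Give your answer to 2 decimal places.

The intersection is the polygon with vertices (7.75,3), (7.333,3), (4,4.25), (4,4.667).
By the shoelace formula its area is 1.04.

1.04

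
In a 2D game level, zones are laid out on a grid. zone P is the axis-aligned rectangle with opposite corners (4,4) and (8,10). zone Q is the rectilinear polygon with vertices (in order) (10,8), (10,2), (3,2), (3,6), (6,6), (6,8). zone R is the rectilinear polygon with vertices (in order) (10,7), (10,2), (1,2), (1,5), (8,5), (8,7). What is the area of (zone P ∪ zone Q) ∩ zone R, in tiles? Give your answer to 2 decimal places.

25.00

The region (zone P ∪ zone Q) ∩ zone R is the polygon with vertices (10,2), (3,2), (3,5), (8,5), (8,7), (10,7).
By the shoelace formula its area is 25.00.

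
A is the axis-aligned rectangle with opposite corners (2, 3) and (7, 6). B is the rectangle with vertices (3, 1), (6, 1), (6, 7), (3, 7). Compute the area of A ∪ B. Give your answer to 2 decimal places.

24.00

By inclusion–exclusion:
Individual areas: |A| = 15, |B| = 18.
|A∩B|: x∈[3,6], y∈[3,6] → 3·3 = 9.
|A ∪ B| = 33 − 9 = 24.00.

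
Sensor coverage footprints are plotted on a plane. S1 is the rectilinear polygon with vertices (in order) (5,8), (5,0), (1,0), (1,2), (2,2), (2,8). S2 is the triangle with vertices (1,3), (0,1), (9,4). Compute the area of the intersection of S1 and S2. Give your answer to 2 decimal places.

The intersection is the polygon with vertices (5,2.667), (1,1.333), (1,2), (2,2), (2,3.125), (5,3.5).
By the shoelace formula its area is 3.94.

3.94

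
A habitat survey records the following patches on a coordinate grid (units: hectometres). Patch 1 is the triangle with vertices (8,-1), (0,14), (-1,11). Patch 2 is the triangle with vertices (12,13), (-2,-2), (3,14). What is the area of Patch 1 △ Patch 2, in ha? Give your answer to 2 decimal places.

78.59

|Patch 1| = 19.5, |Patch 2| = 74.5, |Patch 1∩Patch 2| = 7.7058.
|Patch 1 △ Patch 2| = |Patch 1| + |Patch 2| − 2·|Patch 1∩Patch 2| = 19.5 + 74.5 − 15.4115 = 78.59.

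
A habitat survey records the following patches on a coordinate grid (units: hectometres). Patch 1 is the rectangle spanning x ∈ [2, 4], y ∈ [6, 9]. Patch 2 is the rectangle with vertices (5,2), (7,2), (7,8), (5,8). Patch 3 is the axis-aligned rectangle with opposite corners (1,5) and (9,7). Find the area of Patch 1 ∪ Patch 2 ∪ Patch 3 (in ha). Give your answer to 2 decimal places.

By inclusion–exclusion:
Individual areas: |Patch 1| = 6, |Patch 2| = 12, |Patch 3| = 16.
|Patch 1∩Patch 2| = 0 (no overlap).
|Patch 1∩Patch 3|: x∈[2,4], y∈[6,7] → 2·1 = 2.
|Patch 2∩Patch 3|: x∈[5,7], y∈[5,7] → 2·2 = 4.
|Patch 1∩Patch 2∩Patch 3| = 0.
|Patch 1 ∪ Patch 2 ∪ Patch 3| = 34 − 6 + 0 = 28.00.

28.00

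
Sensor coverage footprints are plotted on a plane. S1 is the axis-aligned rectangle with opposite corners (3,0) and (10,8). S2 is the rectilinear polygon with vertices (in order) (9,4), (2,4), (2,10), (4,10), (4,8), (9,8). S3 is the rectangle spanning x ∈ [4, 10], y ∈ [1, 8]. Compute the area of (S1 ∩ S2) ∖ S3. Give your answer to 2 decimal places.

|S1 ∩ S2| = 24.
|(S1 ∩ S2) ∩ S3| = 20.
|(S1 ∩ S2) ∖ S3| = 24 − 20 = 4.00.

4.00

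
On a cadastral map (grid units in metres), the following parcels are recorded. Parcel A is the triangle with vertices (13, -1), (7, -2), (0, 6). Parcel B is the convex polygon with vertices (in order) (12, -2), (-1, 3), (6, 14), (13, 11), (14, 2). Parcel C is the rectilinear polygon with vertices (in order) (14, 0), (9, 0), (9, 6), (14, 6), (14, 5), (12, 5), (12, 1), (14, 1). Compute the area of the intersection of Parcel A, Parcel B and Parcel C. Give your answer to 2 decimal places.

1.24

The intersection is the polygon with vertices (11.143,0), (9,0), (9,1.154).
By the shoelace formula its area is 1.24.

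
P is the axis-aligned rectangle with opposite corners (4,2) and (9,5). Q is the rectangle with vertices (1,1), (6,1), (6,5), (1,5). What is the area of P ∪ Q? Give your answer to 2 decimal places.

29.00

By inclusion–exclusion:
Individual areas: |P| = 15, |Q| = 20.
|P∩Q|: x∈[4,6], y∈[2,5] → 2·3 = 6.
|P ∪ Q| = 35 − 6 = 29.00.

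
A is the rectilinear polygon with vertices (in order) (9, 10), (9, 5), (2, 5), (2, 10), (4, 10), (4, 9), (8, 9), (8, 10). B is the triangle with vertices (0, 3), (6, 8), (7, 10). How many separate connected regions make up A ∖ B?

2

A ∖ B splits into 2 disjoint pieces (area 18.15, area 10).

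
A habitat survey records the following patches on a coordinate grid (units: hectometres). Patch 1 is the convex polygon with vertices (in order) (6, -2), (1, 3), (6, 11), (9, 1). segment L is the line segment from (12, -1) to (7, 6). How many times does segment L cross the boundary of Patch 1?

The segment meets the boundary at (7.862,4.793).

1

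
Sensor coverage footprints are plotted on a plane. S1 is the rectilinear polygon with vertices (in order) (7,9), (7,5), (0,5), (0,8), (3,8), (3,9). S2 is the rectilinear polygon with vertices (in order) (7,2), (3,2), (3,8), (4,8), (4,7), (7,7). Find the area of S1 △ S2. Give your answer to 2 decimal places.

|S1| = 25, |S2| = 21, |S1∩S2| = 9.
|S1 △ S2| = |S1| + |S2| − 2·|S1∩S2| = 25 + 21 − 18 = 28.00.

28.00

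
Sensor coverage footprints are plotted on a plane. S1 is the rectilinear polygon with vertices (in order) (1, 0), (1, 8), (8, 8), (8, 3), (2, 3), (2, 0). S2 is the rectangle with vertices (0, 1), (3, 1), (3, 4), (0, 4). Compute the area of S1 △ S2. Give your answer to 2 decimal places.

|S1| = 38, |S2| = 9, |S1∩S2| = 4.
|S1 △ S2| = |S1| + |S2| − 2·|S1∩S2| = 38 + 9 − 8 = 39.00.

39.00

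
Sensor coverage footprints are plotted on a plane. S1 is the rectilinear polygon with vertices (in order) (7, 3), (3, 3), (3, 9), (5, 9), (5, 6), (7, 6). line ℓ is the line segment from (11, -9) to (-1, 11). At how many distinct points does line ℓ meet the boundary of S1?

The segment meets the boundary at (3,4.333), (3.8,3).

2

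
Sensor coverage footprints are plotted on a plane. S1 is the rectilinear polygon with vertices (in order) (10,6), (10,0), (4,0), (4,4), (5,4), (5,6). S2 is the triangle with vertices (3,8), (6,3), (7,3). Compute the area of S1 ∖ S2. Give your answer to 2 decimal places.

|S1| = 34, |S1∩S2| = 1.6667.
|S1 ∖ S2| = |S1| − |S1∩S2| = 34 − 1.6667 = 32.33.

32.33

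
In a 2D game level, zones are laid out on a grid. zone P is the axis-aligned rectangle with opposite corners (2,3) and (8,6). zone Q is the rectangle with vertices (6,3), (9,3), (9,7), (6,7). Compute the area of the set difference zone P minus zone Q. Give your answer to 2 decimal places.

|zone P∩zone Q|: x∈[6,8], y∈[3,6] → 2·3 = 6.
|zone P| = 18.
|zone P ∖ zone Q| = |zone P| − |zone P∩zone Q| = 18 − 6 = 12.00.

12.00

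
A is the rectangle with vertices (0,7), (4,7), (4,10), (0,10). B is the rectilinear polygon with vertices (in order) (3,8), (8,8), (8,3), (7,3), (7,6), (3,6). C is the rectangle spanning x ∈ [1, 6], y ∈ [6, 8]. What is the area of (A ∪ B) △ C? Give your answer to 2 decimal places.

18.00

|A ∪ B| = 24.
|(A ∪ B) ∩ C| = 8.
|(A ∪ B) △ C| = 24 + 10 − 16 = 18.00.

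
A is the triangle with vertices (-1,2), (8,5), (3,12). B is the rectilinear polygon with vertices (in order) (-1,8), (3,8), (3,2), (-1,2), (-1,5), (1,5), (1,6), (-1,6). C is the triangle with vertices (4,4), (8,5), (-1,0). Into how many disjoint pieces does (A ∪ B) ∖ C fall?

(A ∪ B) ∖ C splits into 2 disjoint pieces (area 45.781, area 0.0444).

2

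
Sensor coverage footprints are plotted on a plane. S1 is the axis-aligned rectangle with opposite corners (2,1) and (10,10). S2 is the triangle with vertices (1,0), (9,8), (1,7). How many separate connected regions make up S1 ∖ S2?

S1 ∖ S2 is a single connected region.

1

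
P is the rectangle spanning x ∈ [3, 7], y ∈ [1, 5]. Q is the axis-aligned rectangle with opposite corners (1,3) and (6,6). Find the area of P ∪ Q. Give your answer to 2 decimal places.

By inclusion–exclusion:
Individual areas: |P| = 16, |Q| = 15.
|P∩Q|: x∈[3,6], y∈[3,5] → 3·2 = 6.
|P ∪ Q| = 31 − 6 = 25.00.

25.00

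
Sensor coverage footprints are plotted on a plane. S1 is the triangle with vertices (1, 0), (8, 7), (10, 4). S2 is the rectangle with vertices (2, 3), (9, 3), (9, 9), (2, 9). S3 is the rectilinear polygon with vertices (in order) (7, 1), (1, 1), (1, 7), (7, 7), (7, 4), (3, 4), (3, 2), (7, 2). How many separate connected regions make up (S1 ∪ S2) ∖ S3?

2

(S1 ∪ S2) ∖ S3 splits into 2 disjoint pieces (area 30.0972, area 0.625).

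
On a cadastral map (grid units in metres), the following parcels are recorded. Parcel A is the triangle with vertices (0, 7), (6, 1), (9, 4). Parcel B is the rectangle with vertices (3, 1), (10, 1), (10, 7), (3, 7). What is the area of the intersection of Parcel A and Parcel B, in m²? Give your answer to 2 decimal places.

15.00

The intersection is the polygon with vertices (3,4), (3,6), (9,4), (6,1).
By the shoelace formula its area is 15.00.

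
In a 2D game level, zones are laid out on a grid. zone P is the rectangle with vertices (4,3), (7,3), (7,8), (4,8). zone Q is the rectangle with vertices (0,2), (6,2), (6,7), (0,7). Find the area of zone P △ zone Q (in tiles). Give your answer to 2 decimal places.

29.00

|zone P∩zone Q|: x∈[4,6], y∈[3,7] → 2·4 = 8.
|zone P △ zone Q| = |zone P| + |zone Q| − 2·|zone P∩zone Q| = 15 + 30 − 16 = 29.00.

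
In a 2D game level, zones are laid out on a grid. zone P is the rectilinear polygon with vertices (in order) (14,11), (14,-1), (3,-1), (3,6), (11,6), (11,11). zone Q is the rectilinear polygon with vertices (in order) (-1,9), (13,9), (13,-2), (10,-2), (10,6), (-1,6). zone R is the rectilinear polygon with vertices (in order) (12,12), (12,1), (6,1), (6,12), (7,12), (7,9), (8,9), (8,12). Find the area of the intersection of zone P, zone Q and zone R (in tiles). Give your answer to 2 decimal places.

13.00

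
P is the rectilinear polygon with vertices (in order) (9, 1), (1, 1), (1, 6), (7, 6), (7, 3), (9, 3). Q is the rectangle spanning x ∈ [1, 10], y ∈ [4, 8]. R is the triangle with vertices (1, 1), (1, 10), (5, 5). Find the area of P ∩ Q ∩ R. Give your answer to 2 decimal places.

The intersection is the polygon with vertices (4.2,6), (5,5), (4,4), (1,4), (1,6).
By the shoelace formula its area is 7.10.

7.10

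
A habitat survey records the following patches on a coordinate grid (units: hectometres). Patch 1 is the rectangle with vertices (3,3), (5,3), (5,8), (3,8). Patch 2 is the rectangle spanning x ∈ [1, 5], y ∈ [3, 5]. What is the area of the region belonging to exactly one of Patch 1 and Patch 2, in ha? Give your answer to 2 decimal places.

|Patch 1∩Patch 2|: x∈[3,5], y∈[3,5] → 2·2 = 4.
|Patch 1 △ Patch 2| = |Patch 1| + |Patch 2| − 2·|Patch 1∩Patch 2| = 10 + 8 − 8 = 10.00.

10.00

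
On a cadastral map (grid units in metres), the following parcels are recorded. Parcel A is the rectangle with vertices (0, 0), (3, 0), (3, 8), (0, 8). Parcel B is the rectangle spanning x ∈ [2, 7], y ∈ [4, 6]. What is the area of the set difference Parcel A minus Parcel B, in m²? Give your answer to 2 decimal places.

|Parcel A∩Parcel B|: x∈[2,3], y∈[4,6] → 1·2 = 2.
|Parcel A| = 24.
|Parcel A ∖ Parcel B| = |Parcel A| − |Parcel A∩Parcel B| = 24 − 2 = 22.00.

22.00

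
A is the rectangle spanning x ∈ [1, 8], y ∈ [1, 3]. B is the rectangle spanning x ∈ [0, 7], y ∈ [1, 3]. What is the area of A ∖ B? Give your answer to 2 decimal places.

|A∩B|: x∈[1,7], y∈[1,3] → 6·2 = 12.
|A| = 14.
|A ∖ B| = |A| − |A∩B| = 14 − 12 = 2.00.

2.00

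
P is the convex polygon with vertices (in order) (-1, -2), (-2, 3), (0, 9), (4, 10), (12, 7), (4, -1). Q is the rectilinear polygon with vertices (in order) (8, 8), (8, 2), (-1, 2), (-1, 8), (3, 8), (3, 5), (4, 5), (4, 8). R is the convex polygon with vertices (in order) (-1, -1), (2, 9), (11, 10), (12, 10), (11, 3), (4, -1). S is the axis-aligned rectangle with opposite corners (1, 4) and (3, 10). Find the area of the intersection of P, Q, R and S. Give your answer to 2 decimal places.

7.18

The intersection is the polygon with vertices (3,5), (3,4), (1,4), (1,5.667), (1.7,8), (3,8).
By the shoelace formula its area is 7.18.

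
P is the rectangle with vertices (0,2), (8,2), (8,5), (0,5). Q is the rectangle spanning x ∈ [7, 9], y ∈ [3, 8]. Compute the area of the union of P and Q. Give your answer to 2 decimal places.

By inclusion–exclusion:
Individual areas: |P| = 24, |Q| = 10.
|P∩Q|: x∈[7,8], y∈[3,5] → 1·2 = 2.
|P ∪ Q| = 34 − 2 = 32.00.

32.00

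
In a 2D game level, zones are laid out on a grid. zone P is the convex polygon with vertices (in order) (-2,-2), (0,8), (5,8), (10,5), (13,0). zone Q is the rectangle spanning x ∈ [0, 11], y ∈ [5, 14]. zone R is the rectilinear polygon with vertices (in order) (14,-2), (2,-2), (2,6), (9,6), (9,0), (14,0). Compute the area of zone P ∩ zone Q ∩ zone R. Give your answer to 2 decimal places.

The intersection is the polygon with vertices (9,5.6), (9,5), (2,5), (2,6), (8.333,6).
By the shoelace formula its area is 6.87.

6.87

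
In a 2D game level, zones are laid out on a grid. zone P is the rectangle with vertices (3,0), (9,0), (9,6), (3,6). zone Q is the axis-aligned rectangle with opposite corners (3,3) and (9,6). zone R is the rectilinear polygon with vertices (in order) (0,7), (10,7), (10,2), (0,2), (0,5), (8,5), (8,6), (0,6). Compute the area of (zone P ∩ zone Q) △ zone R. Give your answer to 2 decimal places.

34.00

|zone P ∩ zone Q| = 18.
|(zone P ∩ zone Q) ∩ zone R| = 13.
|(zone P ∩ zone Q) △ zone R| = 18 + 42 − 26 = 34.00.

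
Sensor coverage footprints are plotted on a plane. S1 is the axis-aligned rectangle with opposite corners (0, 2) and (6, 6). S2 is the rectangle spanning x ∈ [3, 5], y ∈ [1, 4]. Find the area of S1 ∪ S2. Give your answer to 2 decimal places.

By inclusion–exclusion:
Individual areas: |S1| = 24, |S2| = 6.
|S1∩S2|: x∈[3,5], y∈[2,4] → 2·2 = 4.
|S1 ∪ S2| = 30 − 4 = 26.00.

26.00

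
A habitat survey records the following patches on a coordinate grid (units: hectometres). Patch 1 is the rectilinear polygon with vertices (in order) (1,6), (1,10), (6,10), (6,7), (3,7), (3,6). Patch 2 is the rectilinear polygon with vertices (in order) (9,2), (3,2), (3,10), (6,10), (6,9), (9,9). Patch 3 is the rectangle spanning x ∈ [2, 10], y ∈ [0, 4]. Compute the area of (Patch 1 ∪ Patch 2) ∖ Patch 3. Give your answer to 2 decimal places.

|Patch 1 ∪ Patch 2| = 53.
|(Patch 1 ∪ Patch 2) ∩ Patch 3| = 12.
|(Patch 1 ∪ Patch 2) ∖ Patch 3| = 53 − 12 = 41.00.

41.00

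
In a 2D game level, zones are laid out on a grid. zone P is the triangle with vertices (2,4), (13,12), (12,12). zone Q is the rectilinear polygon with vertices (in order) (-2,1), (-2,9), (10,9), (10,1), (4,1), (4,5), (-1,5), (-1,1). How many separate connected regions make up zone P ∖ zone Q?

2

zone P ∖ zone Q splits into 2 disjoint pieces (area 0.0625, area 2.4375).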